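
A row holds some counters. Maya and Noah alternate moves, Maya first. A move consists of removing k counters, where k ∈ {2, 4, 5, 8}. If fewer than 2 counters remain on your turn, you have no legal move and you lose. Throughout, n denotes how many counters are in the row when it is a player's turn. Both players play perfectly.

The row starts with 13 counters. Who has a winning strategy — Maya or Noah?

Noah wins.

Build the W/L table. Terminal = L. A non-terminal position is W if it has a move to some L; otherwise it is L.
n=0: no move → L
n=1: no move → L
n=2: reaches L-position 0 → W
n=3: reaches L-position 1 → W
n=4: reaches L-position 0 → W
n=5: reaches L-position 1 → W
n=6: reaches L-position 1 → W
n=7: only reaches 5(W), 3(W), 2(W), all W → L
n=8: reaches L-position 0 → W
n=9: reaches L-position 7 → W
n=10: only reaches 8(W), 6(W), 5(W), 2(W), all W → L
n=11: reaches L-position 7 → W
n=12: reaches L-position 10 → W
n=13: only reaches 11(W), 9(W), 8(W), 5(W), all W → L
The starting position 13 is L: whatever Maya does, the opponent receives a W position.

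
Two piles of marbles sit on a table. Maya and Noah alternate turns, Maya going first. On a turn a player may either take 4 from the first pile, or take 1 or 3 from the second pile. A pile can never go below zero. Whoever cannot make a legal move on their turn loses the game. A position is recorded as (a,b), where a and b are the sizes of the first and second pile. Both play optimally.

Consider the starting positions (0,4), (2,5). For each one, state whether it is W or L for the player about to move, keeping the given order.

Label each position W (a win for the player to move) or L (a loss). A position with no legal move is L; any other position is W exactly when some move reaches an L, and L when every move reaches a W.
No move ever increases a pile, so every position that can arise here has a ≤ 2 and b ≤ 5; it is enough to label the cells with 0 ≤ a ≤ 2 and 0 ≤ b ≤ 5.
Every move lowers a or b (never raises either), so fill the grid row by row in increasing a, and left to right within a row: each cell's successors are then already labelled.
      b=0  b=1  b=2  b=3  b=4  b=5
a=0:    L    W    L    W    L    W
a=1:    L    W    L    W    L    W
a=2:    L    W    L    W    L    W
Cells with no legal move (terminal, hence L): (0,0), (1,0), (2,0).
The remaining L cells, each justified by listing all of its moves:
(0,2): L (sole option (0,1)(W) is W)
(0,4): L (options (0,3)(W), (0,1)(W) are all W)
(1,2): L (sole option (1,1)(W) is W)
(1,4): L (options (1,3)(W), (1,1)(W) are all W)
(2,2): L (sole option (2,1)(W) is W)
(2,4): L (options (2,3)(W), (2,1)(W) are all W)
Every other cell has at least one move into one of the L cells above, so it is W.
(0,4): one of the L cells justified above, so L
(2,5): the move to (2,4) reaches an L cell, so W

(0,4): L, (2,5): W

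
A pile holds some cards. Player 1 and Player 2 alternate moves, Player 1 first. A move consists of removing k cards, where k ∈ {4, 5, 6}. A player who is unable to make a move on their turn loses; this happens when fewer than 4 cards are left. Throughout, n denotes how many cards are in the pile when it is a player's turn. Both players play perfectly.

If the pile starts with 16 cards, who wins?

Positions with no move are L. A position that does have a move is losing for the player to move precisely when every available move leads to a winning position for the opponent. Fill in the labels:
n=0: no move → L
n=1: no move → L
n=2: no move → L
n=3: no move → L
n=4: reaches L-position 0 → W
n=5: reaches L-position 1 → W
n=6: reaches L-position 2 → W
n=7: reaches L-position 3 → W
n=8: reaches L-position 3 → W
n=9: reaches L-position 3 → W
n=10: only reaches 6(W), 5(W), 4(W), all W → L
n=11: only reaches 7(W), 6(W), 5(W), all W → L
n=12: only reaches 8(W), 7(W), 6(W), all W → L
n=13: only reaches 9(W), 8(W), 7(W), all W → L
n=14: reaches L-position 10 → W
n=15: reaches L-position 11 → W
n=16: reaches L-position 12 → W
From 16 Player 1 can remove 4, leaving 12, reaching an L position.

Player 1 wins.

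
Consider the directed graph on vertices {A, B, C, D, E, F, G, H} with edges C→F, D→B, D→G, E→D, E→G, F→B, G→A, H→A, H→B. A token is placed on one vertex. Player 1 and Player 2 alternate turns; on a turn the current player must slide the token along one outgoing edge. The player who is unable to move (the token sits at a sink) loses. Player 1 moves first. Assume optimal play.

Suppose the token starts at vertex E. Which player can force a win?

Player 2 wins.

Work bottom-up. With no move the player to move loses. Otherwise the position is W if at least one move leads to an L position for the opponent, and L if every move leads to a W.
Every edge goes from a vertex to one that appears earlier in the order A, B, G, D, H, F, E, C, so processing vertices in that order labels each vertex after all of its successors.
A: no outgoing edge → L
B: no outgoing edge → L
G: can move to A, which is L ⇒ W
D: can move to B, which is L ⇒ W
H: can move to B, which is L ⇒ W
F: can move to B, which is L ⇒ W
E: moves to D(W), G(W); every one is W ⇒ L
C: the only move is to F(W), a W ⇒ L
The starting position E is L: whatever Player 1 does, the opponent receives a W position.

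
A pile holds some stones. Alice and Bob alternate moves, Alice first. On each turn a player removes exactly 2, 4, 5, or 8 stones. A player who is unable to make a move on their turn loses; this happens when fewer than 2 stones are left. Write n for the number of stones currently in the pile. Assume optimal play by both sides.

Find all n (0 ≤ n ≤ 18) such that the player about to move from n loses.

Classify positions by backward induction: terminal positions (no move available) are L. From any other position, the mover wins iff some move reaches an L.
n=0: no move → L
n=1: no move → L
n=2: W (go to 0, an L position)
n=3: W (go to 1, an L position)
n=4: W (go to 0, an L position)
n=5: W (go to 1, an L position)
n=6: W (go to 1, an L position)
n=7: L (options 5(W), 3(W), 2(W) are all W)
n=8: W (go to 0, an L position)
n=9: W (go to 7, an L position)
n=10: L (options 8(W), 6(W), 5(W), 2(W) are all W)
n=11: W (go to 7, an L position)
n=12: W (go to 10, an L position)
n=13: L (options 11(W), 9(W), 8(W), 5(W) are all W)
n=14: W (go to 10, an L position)
n=15: W (go to 13, an L position)
n=16: L (options 14(W), 12(W), 11(W), 8(W) are all W)
n=17: W (go to 13, an L position)
n=18: W (go to 16, an L position)
The losing starting values of n are exactly the entries labelled L in this table (6 of them).

0, 1, 7, 10, 13, 16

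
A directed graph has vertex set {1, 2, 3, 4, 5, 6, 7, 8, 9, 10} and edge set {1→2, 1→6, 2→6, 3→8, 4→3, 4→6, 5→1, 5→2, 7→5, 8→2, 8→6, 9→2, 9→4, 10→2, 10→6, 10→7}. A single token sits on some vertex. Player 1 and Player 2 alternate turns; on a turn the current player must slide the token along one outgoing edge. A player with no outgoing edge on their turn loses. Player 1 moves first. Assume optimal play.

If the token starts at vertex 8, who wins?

Build the W/L table. Terminal = L. A non-terminal position is W if it has a move to some L; otherwise it is L.
Every edge goes from a vertex to one that appears earlier in the order 6, 2, 8, 1, 5, 3, 4, 7, 9, 10, so processing vertices in that order labels each vertex after all of its successors.
6: no outgoing edge → L
2: W (go to 6, an L position)
8: W (go to 6, an L position)
1: W (go to 6, an L position)
5: L (options 1(W), 2(W) are all W)
3: L (sole option 8(W) is W)
4: W (go to 3, an L position)
7: W (go to 5, an L position)
9: L (options 4(W), 2(W) are all W)
10: W (go to 6, an L position)
The starting position 8 is W: Player 1 should move to 6, handing over an L position.

Player 1 wins.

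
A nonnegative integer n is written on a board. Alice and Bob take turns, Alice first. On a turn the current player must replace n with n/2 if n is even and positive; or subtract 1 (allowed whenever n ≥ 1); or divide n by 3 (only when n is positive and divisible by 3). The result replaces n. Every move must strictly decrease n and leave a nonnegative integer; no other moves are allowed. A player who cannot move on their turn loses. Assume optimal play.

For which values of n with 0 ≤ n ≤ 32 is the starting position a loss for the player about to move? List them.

0, 2, 5, 7, 9, 11, 13, 16, 19, 23, 25, 28, 30

Build the W/L table. Terminal = L. A non-terminal position is W if it has a move to some L; otherwise it is L.
n=0: no move → L
n=1: W (go to 0, an L position)
n=2: L (sole option 1(W) is W)
n=3: W (go to 2, an L position)
n=4: W (go to 2, an L position)
n=5: L (sole option 4(W) is W)
n=6: W (go to 2, an L position)
n=7: L (sole option 6(W) is W)
n=8: W (go to 7, an L position)
n=9: L (options 3(W), 8(W) are all W)
n=10: W (go to 5, an L position)
n=11: L (sole option 10(W) is W)
n=12: W (go to 11, an L position)
n=13: L (sole option 12(W) is W)
n=14: W (go to 7, an L position)
n=15: W (go to 5, an L position)
n=16: L (options 8(W), 15(W) are all W)
n=17: W (go to 16, an L position)
n=18: W (go to 9, an L position)
n=19: L (sole option 18(W) is W)
n=20: W (go to 19, an L position)
n=21: W (go to 7, an L position)
n=22: W (go to 11, an L position)
n=23: L (sole option 22(W) is W)
n=24: W (go to 23, an L position)
n=25: L (sole option 24(W) is W)
n=26: W (go to 13, an L position)
n=27: W (go to 9, an L position)
n=28: L (options 14(W), 27(W) are all W)
n=29: W (go to 28, an L position)
n=30: L (options 10(W), 15(W), 29(W) are all W)
n=31: W (go to 30, an L position)
n=32: W (go to 16, an L position)
The losing starting values of n are exactly the entries labelled L in this table (13 of them).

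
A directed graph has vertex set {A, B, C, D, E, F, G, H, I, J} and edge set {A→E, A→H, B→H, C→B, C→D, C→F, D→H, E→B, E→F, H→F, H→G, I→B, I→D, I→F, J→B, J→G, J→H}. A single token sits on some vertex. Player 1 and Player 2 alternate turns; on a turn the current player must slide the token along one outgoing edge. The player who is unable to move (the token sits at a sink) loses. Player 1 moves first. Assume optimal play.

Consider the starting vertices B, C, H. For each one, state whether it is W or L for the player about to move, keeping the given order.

B: L, C: W, H: W

Compute win/loss labels from the base case upward. A position with no move is L. Any other position is W if it can reach an L in one move, else L.
Every edge goes from a vertex to one that appears earlier in the order F, G, H, B, D, E, A, I, C, J, so processing vertices in that order labels each vertex after all of its successors.
F: no outgoing edge → L
G: no outgoing edge → L
H: reaches L-position G → W
B: only reaches H(W), which is W → L
D: only reaches H(W), which is W → L
E: reaches L-position B → W
A: only reaches E(W), H(W), all W → L
I: reaches L-position D → W
C: reaches L-position D → W
J: reaches L-position B → W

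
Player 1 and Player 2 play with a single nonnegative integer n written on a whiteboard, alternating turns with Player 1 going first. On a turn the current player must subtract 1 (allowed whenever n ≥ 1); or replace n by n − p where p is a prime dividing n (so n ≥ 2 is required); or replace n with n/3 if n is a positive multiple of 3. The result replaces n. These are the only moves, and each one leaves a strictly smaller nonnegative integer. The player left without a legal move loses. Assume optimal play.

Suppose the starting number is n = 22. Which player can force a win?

Use the standard recursion: the mover loses at a terminal position; elsewhere, the mover wins exactly when some move hands the opponent an L position.
n=0: no move → L
n=1: →0(L), so W
n=2: →0(L), so W
n=3: →0(L), so W
n=4: →2(W), 3(W) — all W, so L
n=5: →0(L), so W
n=6: →4(L), so W
n=7: →0(L), so W
n=8: →6(W), 7(W) — all W, so L
n=9: →8(L), so W
n=10: →8(L), so W
n=11: →0(L), so W
n=12: →4(L), so W
n=13: →0(L), so W
n=14: →7(W), 12(W), 13(W) — all W, so L
n=15: →14(L), so W
n=16: →14(L), so W
n=17: →0(L), so W
n=18: →6(W), 15(W), 16(W), 17(W) — all W, so L
n=19: →0(L), so W
n=20: →18(L), so W
n=21: →14(L), so W
n=22: →11(W), 20(W), 21(W) — all W, so L
The starting position 22 is L: whatever Player 1 does, the opponent receives a W position.

Player 2 wins.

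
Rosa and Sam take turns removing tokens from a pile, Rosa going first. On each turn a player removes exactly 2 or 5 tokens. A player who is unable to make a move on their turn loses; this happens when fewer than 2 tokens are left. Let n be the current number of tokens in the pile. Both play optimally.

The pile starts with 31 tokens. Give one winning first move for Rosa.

Positions with no move are L. A position that does have a move is losing for the player to move precisely when every available move leads to a winning position for the opponent. Fill in the labels:
n=0: no move → L
n=1: no move → L
n=2: reaches L-position 0 → W
n=3: reaches L-position 1 → W
n=4: only reaches 2(W), which is W → L
n=5: reaches L-position 0 → W
n=6: reaches L-position 4 → W
n=7: only reaches 5(W), 2(W), all W → L
n=8: only reaches 6(W), 3(W), all W → L
n=9: reaches L-position 7 → W
n=10: reaches L-position 8 → W
n=11: only reaches 9(W), 6(W), all W → L
n=12: reaches L-position 7 → W
n=13: reaches L-position 11 → W
n=14: only reaches 12(W), 9(W), all W → L
n=15: only reaches 13(W), 10(W), all W → L
n=16: reaches L-position 14 → W
n=17: reaches L-position 15 → W
n=18: only reaches 16(W), 13(W), all W → L
n=19: reaches L-position 14 → W
n=20: reaches L-position 18 → W
n=21: only reaches 19(W), 16(W), all W → L
n=22: only reaches 20(W), 17(W), all W → L
n=23: reaches L-position 21 → W
n=24: reaches L-position 22 → W
n=25: only reaches 23(W), 20(W), all W → L
n=26: reaches L-position 21 → W
n=27: reaches L-position 25 → W
n=28: only reaches 26(W), 23(W), all W → L
n=29: only reaches 27(W), 24(W), all W → L
n=30: reaches L-position 28 → W
n=31: reaches L-position 29 → W
From 31, the L positions reachable in one move are: 29.

Remove 2, leaving 29.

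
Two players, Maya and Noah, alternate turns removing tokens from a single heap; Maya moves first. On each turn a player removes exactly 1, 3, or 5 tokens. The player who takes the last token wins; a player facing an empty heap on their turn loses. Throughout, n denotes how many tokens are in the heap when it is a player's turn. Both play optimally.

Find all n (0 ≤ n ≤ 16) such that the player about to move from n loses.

Compute win/loss labels from the base case upward. A position with no move is L. Any other position is W if it can reach an L in one move, else L.
n=0: no move → L
n=1: reaches L-position 0 → W
n=2: only reaches 1(W), which is W → L
n=3: reaches L-position 2 → W
n=4: only reaches 3(W), 1(W), all W → L
n=5: reaches L-position 4 → W
n=6: only reaches 5(W), 3(W), 1(W), all W → L
n=7: reaches L-position 6 → W
n=8: only reaches 7(W), 5(W), 3(W), all W → L
n=9: reaches L-position 8 → W
n=10: only reaches 9(W), 7(W), 5(W), all W → L
n=11: reaches L-position 10 → W
n=12: only reaches 11(W), 9(W), 7(W), all W → L
n=13: reaches L-position 12 → W
n=14: only reaches 13(W), 11(W), 9(W), all W → L
n=15: reaches L-position 14 → W
n=16: only reaches 15(W), 13(W), 11(W), all W → L
Reading off the rows marked L gives the requested list; there are 9 such values of n.

0, 2, 4, 6, 8, 10, 12, 14, 16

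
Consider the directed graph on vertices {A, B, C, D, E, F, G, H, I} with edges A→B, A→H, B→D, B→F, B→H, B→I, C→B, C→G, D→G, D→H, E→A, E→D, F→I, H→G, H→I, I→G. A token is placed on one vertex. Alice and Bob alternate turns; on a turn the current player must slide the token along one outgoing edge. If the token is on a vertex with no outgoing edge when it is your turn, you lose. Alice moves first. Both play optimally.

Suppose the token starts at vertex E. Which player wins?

Alice wins.

Positions with no move are L. A position that does have a move is losing for the player to move precisely when every available move leads to a winning position for the opponent. Fill in the labels:
Every edge goes from a vertex to one that appears earlier in the order G, I, H, F, D, B, C, A, E, so processing vertices in that order labels each vertex after all of its successors.
G: no outgoing edge → L
I: reaches L-position G → W
H: reaches L-position G → W
F: only reaches I(W), which is W → L
D: reaches L-position G → W
B: reaches L-position F → W
C: reaches L-position G → W
A: only reaches B(W), H(W), all W → L
E: reaches L-position A → W
The starting position E is W: Alice should move to A, handing over an L position.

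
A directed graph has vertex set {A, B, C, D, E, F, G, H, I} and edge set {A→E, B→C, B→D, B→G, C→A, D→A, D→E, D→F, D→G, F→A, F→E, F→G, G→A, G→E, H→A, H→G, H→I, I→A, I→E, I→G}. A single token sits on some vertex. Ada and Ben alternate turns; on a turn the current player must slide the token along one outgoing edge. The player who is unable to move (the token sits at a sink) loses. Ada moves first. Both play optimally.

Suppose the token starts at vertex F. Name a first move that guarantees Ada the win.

Move to E.

Positions with no move are L. A position that does have a move is losing for the player to move precisely when every available move leads to a winning position for the opponent. Fill in the labels:
Every edge goes from a vertex to one that appears earlier in the order E, A, G, F, D, I, H, C, B, so processing vertices in that order labels each vertex after all of its successors.
E: no outgoing edge → L
A: reaches L-position E → W
G: reaches L-position E → W
F: reaches L-position E → W
D: reaches L-position E → W
I: reaches L-position E → W
H: only reaches I(W), G(W), A(W), all W → L
C: only reaches A(W), which is W → L
B: reaches L-position C → W
From F, the L positions reachable in one move are: E.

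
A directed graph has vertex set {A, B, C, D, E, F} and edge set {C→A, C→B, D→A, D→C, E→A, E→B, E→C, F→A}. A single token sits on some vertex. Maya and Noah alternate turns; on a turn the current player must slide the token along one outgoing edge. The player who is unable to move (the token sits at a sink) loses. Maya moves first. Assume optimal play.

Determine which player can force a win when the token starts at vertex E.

Maya wins.

Label each position W (a win for the player to move) or L (a loss). A position with no legal move is L; any other position is W exactly when some move reaches an L, and L when every move reaches a W.
Every edge goes from a vertex to one that appears earlier in the order B, A, C, E, F, D, so processing vertices in that order labels each vertex after all of its successors.
B: no outgoing edge → L
A: no outgoing edge → L
C: W (go to A, an L position)
E: W (go to A, an L position)
F: W (go to A, an L position)
D: W (go to A, an L position)
From E Maya can move to A, reaching an L position.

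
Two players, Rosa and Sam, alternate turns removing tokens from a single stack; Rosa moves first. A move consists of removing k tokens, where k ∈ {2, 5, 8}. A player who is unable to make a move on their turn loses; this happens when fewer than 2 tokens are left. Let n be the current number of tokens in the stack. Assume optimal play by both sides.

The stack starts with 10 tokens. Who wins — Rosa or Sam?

Sam wins.

Use the standard recursion: the mover loses at a terminal position; elsewhere, the mover wins exactly when some move hands the opponent an L position.
n=0: no move → L
n=1: no move → L
n=2: W (go to 0, an L position)
n=3: W (go to 1, an L position)
n=4: L (sole option 2(W) is W)
n=5: W (go to 0, an L position)
n=6: W (go to 4, an L position)
n=7: L (options 5(W), 2(W) are all W)
n=8: W (go to 0, an L position)
n=9: W (go to 7, an L position)
n=10: L (options 8(W), 5(W), 2(W) are all W)
The starting position 10 is L: whatever Rosa does, the opponent receives a W position.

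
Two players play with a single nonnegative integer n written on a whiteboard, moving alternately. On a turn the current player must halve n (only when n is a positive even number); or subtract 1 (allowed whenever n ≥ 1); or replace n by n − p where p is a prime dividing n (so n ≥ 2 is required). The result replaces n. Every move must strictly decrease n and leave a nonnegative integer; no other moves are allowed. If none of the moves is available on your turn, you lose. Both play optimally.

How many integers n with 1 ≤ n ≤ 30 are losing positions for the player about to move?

Work bottom-up. With no move the player to move loses. Otherwise the position is W if at least one move leads to an L position for the opponent, and L if every move leads to a W.
n=0: no move → L
n=1: W (go to 0, an L position)
n=2: W (go to 0, an L position)
n=3: W (go to 0, an L position)
n=4: L (options 2(W), 3(W) are all W)
n=5: W (go to 0, an L position)
n=6: W (go to 4, an L position)
n=7: W (go to 0, an L position)
n=8: W (go to 4, an L position)
n=9: L (options 6(W), 8(W) are all W)
n=10: W (go to 9, an L position)
n=11: W (go to 0, an L position)
n=12: W (go to 9, an L position)
n=13: W (go to 0, an L position)
n=14: L (options 7(W), 12(W), 13(W) are all W)
n=15: W (go to 14, an L position)
n=16: W (go to 14, an L position)
n=17: W (go to 0, an L position)
n=18: W (go to 9, an L position)
n=19: W (go to 0, an L position)
n=20: L (options 10(W), 15(W), 18(W), 19(W) are all W)
n=21: W (go to 14, an L position)
n=22: W (go to 20, an L position)
n=23: W (go to 0, an L position)
n=24: L (options 12(W), 21(W), 22(W), 23(W) are all W)
n=25: W (go to 20, an L position)
n=26: W (go to 24, an L position)
n=27: W (go to 24, an L position)
n=28: W (go to 14, an L position)
n=29: W (go to 0, an L position)
n=30: L (options 15(W), 25(W), 27(W), 28(W), 29(W) are all W)
L entries with 1 ≤ n ≤ 30 (n=0 is outside the asked range and is not counted): n = 4, 9, 14, 20, 24, 30; that makes 6.

6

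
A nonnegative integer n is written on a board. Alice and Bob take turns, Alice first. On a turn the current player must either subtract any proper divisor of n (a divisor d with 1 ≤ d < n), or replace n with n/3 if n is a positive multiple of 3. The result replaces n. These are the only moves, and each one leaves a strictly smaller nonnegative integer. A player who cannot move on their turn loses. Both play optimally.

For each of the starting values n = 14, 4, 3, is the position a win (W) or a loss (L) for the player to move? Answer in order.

Compute win/loss labels from the base case upward. A position with no move is L. Any other position is W if it can reach an L in one move, else L.
n=0: no move → L
n=1: no move → L
n=2: can move to 1, which is L ⇒ W
n=3: can move to 1, which is L ⇒ W
n=4: moves to 2(W), 3(W); every one is W ⇒ L
n=5: can move to 4, which is L ⇒ W
n=6: can move to 4, which is L ⇒ W
n=7: the only move is to 6(W), a W ⇒ L
n=8: can move to 4, which is L ⇒ W
n=9: moves to 3(W), 6(W), 8(W); every one is W ⇒ L
n=10: can move to 9, which is L ⇒ W
n=11: the only move is to 10(W), a W ⇒ L
n=12: can move to 4, which is L ⇒ W
n=13: the only move is to 12(W), a W ⇒ L
n=14: can move to 7, which is L ⇒ W

14: W, 4: L, 3: W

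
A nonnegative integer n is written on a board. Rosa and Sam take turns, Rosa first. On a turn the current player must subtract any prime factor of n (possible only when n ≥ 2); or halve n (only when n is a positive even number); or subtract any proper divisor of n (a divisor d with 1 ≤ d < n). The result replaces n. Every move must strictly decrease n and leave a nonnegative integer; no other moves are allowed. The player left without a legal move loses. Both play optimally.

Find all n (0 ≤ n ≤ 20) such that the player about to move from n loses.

Work bottom-up. With no move the player to move loses. Otherwise the position is W if at least one move leads to an L position for the opponent, and L if every move leads to a W.
n=0: no move → L
n=1: no move → L
n=2: →0(L), so W
n=3: →0(L), so W
n=4: →2(W), 3(W) — all W, so L
n=5: →0(L), so W
n=6: →4(L), so W
n=7: →0(L), so W
n=8: →4(L), so W
n=9: →6(W), 8(W) — all W, so L
n=10: →9(L), so W
n=11: →0(L), so W
n=12: →9(L), so W
n=13: →0(L), so W
n=14: →7(W), 12(W), 13(W) — all W, so L
n=15: →14(L), so W
n=16: →14(L), so W
n=17: →0(L), so W
n=18: →9(L), so W
n=19: →0(L), so W
n=20: →10(W), 15(W), 16(W), 18(W), 19(W) — all W, so L
Reading off the rows marked L gives the requested list; there are 6 such values of n.

0, 1, 4, 9, 14, 20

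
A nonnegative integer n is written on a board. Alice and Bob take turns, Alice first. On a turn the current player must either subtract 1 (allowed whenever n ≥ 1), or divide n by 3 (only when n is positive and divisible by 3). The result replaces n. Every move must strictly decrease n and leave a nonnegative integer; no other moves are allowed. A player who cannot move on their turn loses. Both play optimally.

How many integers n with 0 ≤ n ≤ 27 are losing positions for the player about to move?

Compute win/loss labels from the base case upward. A position with no move is L. Any other position is W if it can reach an L in one move, else L.
n=0: no move → L
n=1: can move to 0, which is L ⇒ W
n=2: the only move is to 1(W), a W ⇒ L
n=3: can move to 2, which is L ⇒ W
n=4: the only move is to 3(W), a W ⇒ L
n=5: can move to 4, which is L ⇒ W
n=6: can move to 2, which is L ⇒ W
n=7: the only move is to 6(W), a W ⇒ L
n=8: can move to 7, which is L ⇒ W
n=9: moves to 3(W), 8(W); every one is W ⇒ L
n=10: can move to 9, which is L ⇒ W
n=11: the only move is to 10(W), a W ⇒ L
n=12: can move to 4, which is L ⇒ W
n=13: the only move is to 12(W), a W ⇒ L
n=14: can move to 13, which is L ⇒ W
n=15: moves to 5(W), 14(W); every one is W ⇒ L
n=16: can move to 15, which is L ⇒ W
n=17: the only move is to 16(W), a W ⇒ L
n=18: can move to 17, which is L ⇒ W
n=19: the only move is to 18(W), a W ⇒ L
n=20: can move to 19, which is L ⇒ W
n=21: can move to 7, which is L ⇒ W
n=22: the only move is to 21(W), a W ⇒ L
n=23: can move to 22, which is L ⇒ W
n=24: moves to 8(W), 23(W); every one is W ⇒ L
n=25: can move to 24, which is L ⇒ W
n=26: the only move is to 25(W), a W ⇒ L
n=27: can move to 9, which is L ⇒ W
L entries with 0 ≤ n ≤ 27: n = 0, 2, 4, 7, 9, 11, 13, 15, 17, 19, 22, 24, 26; that makes 13.

13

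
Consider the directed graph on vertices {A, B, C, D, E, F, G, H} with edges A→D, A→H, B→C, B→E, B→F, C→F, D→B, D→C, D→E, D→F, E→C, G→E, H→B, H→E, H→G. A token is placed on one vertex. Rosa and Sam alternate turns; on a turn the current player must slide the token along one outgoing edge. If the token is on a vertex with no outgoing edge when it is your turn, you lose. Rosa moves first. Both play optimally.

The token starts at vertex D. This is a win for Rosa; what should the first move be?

Use the standard recursion: the mover loses at a terminal position; elsewhere, the mover wins exactly when some move hands the opponent an L position.
Every edge goes from a vertex to one that appears earlier in the order F, C, E, B, G, H, D, A, so processing vertices in that order labels each vertex after all of its successors.
F: no outgoing edge → L
C: W (go to F, an L position)
E: L (sole option C(W) is W)
B: W (go to E, an L position)
G: W (go to E, an L position)
H: W (go to E, an L position)
D: W (go to E, an L position)
A: L (options D(W), H(W) are all W)
From D, the L positions reachable in one move are: E, F. Any move reaching one of these is winning.

Move to E.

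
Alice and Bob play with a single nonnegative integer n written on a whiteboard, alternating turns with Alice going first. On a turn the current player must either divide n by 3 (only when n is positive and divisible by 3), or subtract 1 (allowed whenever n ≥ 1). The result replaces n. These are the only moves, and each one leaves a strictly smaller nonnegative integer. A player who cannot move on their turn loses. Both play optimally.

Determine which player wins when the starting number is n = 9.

Bob wins.

Positions with no move are L. A position that does have a move is losing for the player to move precisely when every available move leads to a winning position for the opponent. Fill in the labels:
n=0: no move → L
n=1: W (go to 0, an L position)
n=2: L (sole option 1(W) is W)
n=3: W (go to 2, an L position)
n=4: L (sole option 3(W) is W)
n=5: W (go to 4, an L position)
n=6: W (go to 2, an L position)
n=7: L (sole option 6(W) is W)
n=8: W (go to 7, an L position)
n=9: L (options 3(W), 8(W) are all W)
The starting position 9 is L: whatever Alice does, the opponent receives a W position.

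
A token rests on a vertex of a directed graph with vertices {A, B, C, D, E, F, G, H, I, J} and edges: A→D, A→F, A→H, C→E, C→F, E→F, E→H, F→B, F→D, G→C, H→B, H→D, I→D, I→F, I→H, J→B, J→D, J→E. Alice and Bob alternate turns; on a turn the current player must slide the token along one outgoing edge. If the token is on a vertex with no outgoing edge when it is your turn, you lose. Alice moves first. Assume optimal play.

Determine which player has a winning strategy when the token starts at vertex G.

Bob wins.

Use the standard recursion: the mover loses at a terminal position; elsewhere, the mover wins exactly when some move hands the opponent an L position.
Every edge goes from a vertex to one that appears earlier in the order D, B, H, F, E, A, C, I, J, G, so processing vertices in that order labels each vertex after all of its successors.
D: no outgoing edge → L
B: no outgoing edge → L
H: →B(L), so W
F: →B(L), so W
E: →F(W), H(W) — all W, so L
A: →D(L), so W
C: →E(L), so W
I: →D(L), so W
J: →E(L), so W
G: →C(W) only, which is W, so L
The starting position G is L: whatever Alice does, the opponent receives a W position.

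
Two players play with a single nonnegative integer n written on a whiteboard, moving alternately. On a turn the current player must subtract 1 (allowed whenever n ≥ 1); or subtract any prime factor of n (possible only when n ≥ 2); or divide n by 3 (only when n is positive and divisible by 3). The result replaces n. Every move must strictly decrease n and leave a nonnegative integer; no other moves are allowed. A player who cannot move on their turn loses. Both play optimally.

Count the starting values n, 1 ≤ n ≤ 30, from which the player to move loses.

Classify positions by backward induction: terminal positions (no move available) are L. From any other position, the mover wins iff some move reaches an L.
n=0: no move → L
n=1: →0(L), so W
n=2: →0(L), so W
n=3: →0(L), so W
n=4: →2(W), 3(W) — all W, so L
n=5: →0(L), so W
n=6: →4(L), so W
n=7: →0(L), so W
n=8: →6(W), 7(W) — all W, so L
n=9: →8(L), so W
n=10: →8(L), so W
n=11: →0(L), so W
n=12: →4(L), so W
n=13: →0(L), so W
n=14: →7(W), 12(W), 13(W) — all W, so L
n=15: →14(L), so W
n=16: →14(L), so W
n=17: →0(L), so W
n=18: →6(W), 15(W), 16(W), 17(W) — all W, so L
n=19: →0(L), so W
n=20: →18(L), so W
n=21: →14(L), so W
n=22: →11(W), 20(W), 21(W) — all W, so L
n=23: →0(L), so W
n=24: →8(L), so W
n=25: →20(W), 24(W) — all W, so L
n=26: →25(L), so W
n=27: →9(W), 24(W), 26(W) — all W, so L
n=28: →27(L), so W
n=29: →0(L), so W
n=30: →25(L), so W
L entries with 1 ≤ n ≤ 30 (n=0 is outside the asked range and is not counted): n = 4, 8, 14, 18, 22, 25, 27; that makes 7.

7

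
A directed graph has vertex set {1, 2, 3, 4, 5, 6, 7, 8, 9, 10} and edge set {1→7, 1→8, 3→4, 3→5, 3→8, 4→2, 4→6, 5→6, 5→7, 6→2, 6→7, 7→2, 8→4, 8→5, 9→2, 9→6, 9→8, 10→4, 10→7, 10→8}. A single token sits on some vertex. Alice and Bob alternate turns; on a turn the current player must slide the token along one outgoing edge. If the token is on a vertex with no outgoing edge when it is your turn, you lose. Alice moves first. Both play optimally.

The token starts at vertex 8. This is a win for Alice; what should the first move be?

Label each position W (a win for the player to move) or L (a loss). A position with no legal move is L; any other position is W exactly when some move reaches an L, and L when every move reaches a W.
Every edge goes from a vertex to one that appears earlier in the order 2, 7, 6, 5, 4, 8, 9, 1, 3, 10, so processing vertices in that order labels each vertex after all of its successors.
2: no outgoing edge → L
7: can move to 2, which is L ⇒ W
6: can move to 2, which is L ⇒ W
5: moves to 6(W), 7(W); every one is W ⇒ L
4: can move to 2, which is L ⇒ W
8: can move to 5, which is L ⇒ W
9: can move to 2, which is L ⇒ W
1: moves to 8(W), 7(W); every one is W ⇒ L
3: can move to 5, which is L ⇒ W
10: moves to 8(W), 4(W), 7(W); every one is W ⇒ L
From 8, the L positions reachable in one move are: 5.

Move to 5.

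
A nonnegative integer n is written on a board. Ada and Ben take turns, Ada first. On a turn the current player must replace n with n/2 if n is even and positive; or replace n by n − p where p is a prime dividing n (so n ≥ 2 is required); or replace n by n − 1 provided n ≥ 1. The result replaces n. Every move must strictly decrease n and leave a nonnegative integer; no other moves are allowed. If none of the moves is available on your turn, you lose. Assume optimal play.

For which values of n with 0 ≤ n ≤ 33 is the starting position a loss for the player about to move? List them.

0, 4, 9, 14, 20, 24, 30

Use the standard recursion: the mover loses at a terminal position; elsewhere, the mover wins exactly when some move hands the opponent an L position.
n=0: no move → L
n=1: can move to 0, which is L ⇒ W
n=2: can move to 0, which is L ⇒ W
n=3: can move to 0, which is L ⇒ W
n=4: moves to 2(W), 3(W); every one is W ⇒ L
n=5: can move to 0, which is L ⇒ W
n=6: can move to 4, which is L ⇒ W
n=7: can move to 0, which is L ⇒ W
n=8: can move to 4, which is L ⇒ W
n=9: moves to 6(W), 8(W); every one is W ⇒ L
n=10: can move to 9, which is L ⇒ W
n=11: can move to 0, which is L ⇒ W
n=12: can move to 9, which is L ⇒ W
n=13: can move to 0, which is L ⇒ W
n=14: moves to 7(W), 12(W), 13(W); every one is W ⇒ L
n=15: can move to 14, which is L ⇒ W
n=16: can move to 14, which is L ⇒ W
n=17: can move to 0, which is L ⇒ W
n=18: can move to 9, which is L ⇒ W
n=19: can move to 0, which is L ⇒ W
n=20: moves to 10(W), 15(W), 18(W), 19(W); every one is W ⇒ L
n=21: can move to 14, which is L ⇒ W
n=22: can move to 20, which is L ⇒ W
n=23: can move to 0, which is L ⇒ W
n=24: moves to 12(W), 21(W), 22(W), 23(W); every one is W ⇒ L
n=25: can move to 20, which is L ⇒ W
n=26: can move to 24, which is L ⇒ W
n=27: can move to 24, which is L ⇒ W
n=28: can move to 14, which is L ⇒ W
n=29: can move to 0, which is L ⇒ W
n=30: moves to 15(W), 25(W), 27(W), 28(W), 29(W); every one is W ⇒ L
n=31: can move to 0, which is L ⇒ W
n=32: can move to 30, which is L ⇒ W
n=33: can move to 30, which is L ⇒ W
The losing starting values of n are exactly the entries labelled L in this table (7 of them).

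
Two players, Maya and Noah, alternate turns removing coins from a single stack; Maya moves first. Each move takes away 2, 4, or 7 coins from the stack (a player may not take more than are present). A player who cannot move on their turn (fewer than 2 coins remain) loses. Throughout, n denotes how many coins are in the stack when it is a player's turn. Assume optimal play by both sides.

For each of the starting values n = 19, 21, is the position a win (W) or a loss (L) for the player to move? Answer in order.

Compute win/loss labels from the base case upward. A position with no move is L. Any other position is W if it can reach an L in one move, else L.
n=0: no move → L
n=1: no move → L
n=2: W (go to 0, an L position)
n=3: W (go to 1, an L position)
n=4: W (go to 0, an L position)
n=5: W (go to 1, an L position)
n=6: L (options 4(W), 2(W) are all W)
n=7: W (go to 0, an L position)
n=8: W (go to 6, an L position)
n=9: L (options 7(W), 5(W), 2(W) are all W)
n=10: W (go to 6, an L position)
n=11: W (go to 9, an L position)
n=12: L (options 10(W), 8(W), 5(W) are all W)
n=13: W (go to 9, an L position)
n=14: W (go to 12, an L position)
n=15: L (options 13(W), 11(W), 8(W) are all W)
n=16: W (go to 12, an L position)
n=17: W (go to 15, an L position)
n=18: L (options 16(W), 14(W), 11(W) are all W)
n=19: W (go to 15, an L position)
n=20: W (go to 18, an L position)
n=21: L (options 19(W), 17(W), 14(W) are all W)

19: W, 21: L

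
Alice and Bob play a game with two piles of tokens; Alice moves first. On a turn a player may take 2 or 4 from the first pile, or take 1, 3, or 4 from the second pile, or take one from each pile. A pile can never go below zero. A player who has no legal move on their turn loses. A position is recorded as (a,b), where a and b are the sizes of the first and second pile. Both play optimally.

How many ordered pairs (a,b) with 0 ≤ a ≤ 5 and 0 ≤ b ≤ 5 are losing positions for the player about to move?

Label each position W (a win for the player to move) or L (a loss). A position with no legal move is L; any other position is W exactly when some move reaches an L, and L when every move reaches a W.
Every move lowers a or b (never raises either), so fill the grid row by row in increasing a, and left to right within a row: each cell's successors are then already labelled.
      b=0  b=1  b=2  b=3  b=4  b=5
a=0:    L    W    L    W    W    W
a=1:    L    W    L    W    W    W
a=2:    W    W    W    W    L    W
a=3:    W    L    W    L    W    W
a=4:    W    L    W    L    W    W
a=5:    W    W    W    W    W    L
Cells with no legal move (terminal, hence L): (0,0), (1,0).
The remaining L cells, each justified by listing all of its moves:
(0,2): only reaches (0,1)(W), which is W → L
(1,2): only reaches (1,1)(W), (0,1)(W), all W → L
(2,4): only reaches (0,4)(W), (2,3)(W), (2,1)(W), (2,0)(W), (1,3)(W), all W → L
(3,1): only reaches (1,1)(W), (3,0)(W), (2,0)(W), all W → L
(3,3): only reaches (1,3)(W), (3,2)(W), (3,0)(W), (2,2)(W), all W → L
(4,1): only reaches (2,1)(W), (0,1)(W), (4,0)(W), (3,0)(W), all W → L
(4,3): only reaches (2,3)(W), (0,3)(W), (4,2)(W), (4,0)(W), (3,2)(W), all W → L
(5,5): only reaches (3,5)(W), (1,5)(W), (5,4)(W), (5,2)(W), (5,1)(W), (4,4)(W), all W → L
Every other cell has at least one move into one of the L cells above, so it is W.
L cells per row: a=0: 2, a=1: 2, a=2: 1, a=3: 2, a=4: 2, a=5: 1; total 10.

10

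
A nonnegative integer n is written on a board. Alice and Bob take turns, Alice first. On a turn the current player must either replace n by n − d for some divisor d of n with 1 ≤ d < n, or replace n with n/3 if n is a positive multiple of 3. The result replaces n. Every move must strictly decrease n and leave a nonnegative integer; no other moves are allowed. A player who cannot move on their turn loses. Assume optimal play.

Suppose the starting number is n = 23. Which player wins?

Bob wins.

Positions with no move are L. A position that does have a move is losing for the player to move precisely when every available move leads to a winning position for the opponent. Fill in the labels:
n=0: no move → L
n=1: no move → L
n=2: reaches L-position 1 → W
n=3: reaches L-position 1 → W
n=4: only reaches 2(W), 3(W), all W → L
n=5: reaches L-position 4 → W
n=6: reaches L-position 4 → W
n=7: only reaches 6(W), which is W → L
n=8: reaches L-position 4 → W
n=9: only reaches 3(W), 6(W), 8(W), all W → L
n=10: reaches L-position 9 → W
n=11: only reaches 10(W), which is W → L
n=12: reaches L-position 4 → W
n=13: only reaches 12(W), which is W → L
n=14: reaches L-position 7 → W
n=15: only reaches 5(W), 10(W), 12(W), 14(W), all W → L
n=16: reaches L-position 15 → W
n=17: only reaches 16(W), which is W → L
n=18: reaches L-position 9 → W
n=19: only reaches 18(W), which is W → L
n=20: reaches L-position 15 → W
n=21: reaches L-position 7 → W
n=22: reaches L-position 11 → W
n=23: only reaches 22(W), which is W → L
Every move from 23 reaches a W position, so the mover loses.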